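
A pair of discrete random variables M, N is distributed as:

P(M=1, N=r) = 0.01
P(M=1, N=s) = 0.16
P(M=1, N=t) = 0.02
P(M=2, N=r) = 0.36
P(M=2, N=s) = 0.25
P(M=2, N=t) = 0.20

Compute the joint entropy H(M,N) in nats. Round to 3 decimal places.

H(M,N) = −Σ p(x,y)·ln p(x,y) over all 6 cells.
  cell (1,r): −0.01·ln0.01 = 0.0461
  cell (1,s): −0.16·ln0.16 = 0.2932
  cell (1,t): −0.02·ln0.02 = 0.0782
  cell (2,r): −0.36·ln0.36 = 0.3678
  cell (2,s): −0.25·ln0.25 = 0.3466
  cell (2,t): −0.20·ln0.20 = 0.3219
Sum = 1.454 nats.

1.454 nats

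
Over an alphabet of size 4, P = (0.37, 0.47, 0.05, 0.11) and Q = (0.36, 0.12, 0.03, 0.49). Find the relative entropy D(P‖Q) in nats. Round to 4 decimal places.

D(P‖Q) = Σ p·ln(p/q).
  0.37·ln(0.37/0.36) = 0.01014
  0.47·ln(0.47/0.12) = 0.64166
  0.05·ln(0.05/0.03) = 0.02554
  0.11·ln(0.11/0.49) = -0.16433
D(P‖Q) = 0.5130 nats.

0.5130 nats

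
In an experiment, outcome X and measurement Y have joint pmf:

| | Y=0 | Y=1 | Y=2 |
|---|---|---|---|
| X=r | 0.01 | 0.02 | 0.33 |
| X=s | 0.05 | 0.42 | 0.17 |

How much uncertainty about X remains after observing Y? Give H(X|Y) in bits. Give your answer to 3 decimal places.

0.619 bits

Chain rule: H(X|Y) = H(X,Y) − H(Y).
Marginals: p(X) = (0.3600, 0.6400), p(Y) = (0.0600, 0.4400, 0.5000).
H(X,Y) = 1.8835 bits; H(Y) = 1.2647 bits.
H(X|Y) = 1.8835 − 1.2647 = 0.619 bits.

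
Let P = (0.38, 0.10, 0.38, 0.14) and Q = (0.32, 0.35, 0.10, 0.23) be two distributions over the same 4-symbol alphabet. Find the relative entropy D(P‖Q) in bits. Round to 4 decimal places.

D(P‖Q) = Σ p·log₂(p/q).
  0.38·log₂(0.38/0.32) = 0.09421
  0.10·log₂(0.10/0.35) = -0.18074
  0.38·log₂(0.38/0.10) = 0.73188
  0.14·log₂(0.14/0.23) = -0.10027
D(P‖Q) = 0.5451 bits.

0.5451 bits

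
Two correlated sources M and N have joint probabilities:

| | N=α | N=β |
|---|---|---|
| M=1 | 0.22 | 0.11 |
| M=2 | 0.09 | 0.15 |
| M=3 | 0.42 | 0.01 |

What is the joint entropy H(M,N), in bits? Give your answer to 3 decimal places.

H(M,N) = −Σ p(x,y)·log₂ p(x,y) over all 6 cells.
  cell (1,α): −0.22·log₂0.22 = 0.4806
  cell (1,β): −0.11·log₂0.11 = 0.3503
  cell (2,α): −0.09·log₂0.09 = 0.3127
  cell (2,β): −0.15·log₂0.15 = 0.4105
  cell (3,α): −0.42·log₂0.42 = 0.5256
  cell (3,β): −0.01·log₂0.01 = 0.0664
Sum = 2.146 bits.

2.146 bits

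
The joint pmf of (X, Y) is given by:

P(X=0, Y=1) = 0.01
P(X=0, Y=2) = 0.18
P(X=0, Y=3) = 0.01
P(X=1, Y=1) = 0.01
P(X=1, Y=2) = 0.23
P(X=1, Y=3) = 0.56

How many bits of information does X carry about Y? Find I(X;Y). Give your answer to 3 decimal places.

Marginals: p(X) = (0.2000, 0.8000), p(Y) = (0.0200, 0.4100, 0.5700).
I(X;Y) = Σ p(x,y)·log₂[p(x,y)/(p(x)p(y))].
  (0,1): 0.01·log₂(2.5000) = 0.0132
  (0,2): 0.18·log₂(2.1951) = 0.2042
  (0,3): 0.01·log₂(0.0877) = -0.0351
  (1,1): 0.01·log₂(0.6250) = -0.0068
  (1,2): 0.23·log₂(0.7012) = -0.1178
  (1,3): 0.56·log₂(1.2281) = 0.1660
Sum = 0.224 bits.

0.224 bits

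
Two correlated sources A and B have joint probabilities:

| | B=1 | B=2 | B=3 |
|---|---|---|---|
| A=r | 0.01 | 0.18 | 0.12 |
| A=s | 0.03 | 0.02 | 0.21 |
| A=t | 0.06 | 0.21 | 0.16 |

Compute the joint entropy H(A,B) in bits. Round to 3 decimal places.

2.756 bits

H(A,B) = −Σ p(x,y)·log₂ p(x,y) over all 9 cells.
  cell (r,1): −0.01·log₂0.01 = 0.0664
  cell (r,2): −0.18·log₂0.18 = 0.4453
  cell (r,3): −0.12·log₂0.12 = 0.3671
  cell (s,1): −0.03·log₂0.03 = 0.1518
  cell (s,2): −0.02·log₂0.02 = 0.1129
  cell (s,3): −0.21·log₂0.21 = 0.4728
  cell (t,1): −0.06·log₂0.06 = 0.2435
  cell (t,2): −0.21·log₂0.21 = 0.4728
  cell (t,3): −0.16·log₂0.16 = 0.4230
Sum = 2.756 bits.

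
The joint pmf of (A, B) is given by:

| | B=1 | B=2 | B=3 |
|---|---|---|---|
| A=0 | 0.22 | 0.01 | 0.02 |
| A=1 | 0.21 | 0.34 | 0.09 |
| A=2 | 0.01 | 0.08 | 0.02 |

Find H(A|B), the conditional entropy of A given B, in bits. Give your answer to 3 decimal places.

Chain rule: H(A|B) = H(A,B) − H(B).
Marginals: p(A) = (0.2500, 0.6400, 0.1100), p(B) = (0.4400, 0.4300, 0.1300).
H(A,B) = 2.4454 bits; H(B) = 1.4274 bits.
H(A|B) = 2.4454 − 1.4274 = 1.018 bits.

1.018 bits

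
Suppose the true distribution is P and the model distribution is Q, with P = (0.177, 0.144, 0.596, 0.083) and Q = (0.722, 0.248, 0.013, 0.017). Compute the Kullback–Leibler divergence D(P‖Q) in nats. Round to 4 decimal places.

2.0844 nats

D(P‖Q) = Σ p·ln(p/q).
  0.177·ln(0.177/0.722) = -0.24884
  0.144·ln(0.144/0.248) = -0.07828
  0.596·ln(0.596/0.013) = 2.27987
  0.083·ln(0.083/0.017) = 0.13161
D(P‖Q) = 2.0844 nats.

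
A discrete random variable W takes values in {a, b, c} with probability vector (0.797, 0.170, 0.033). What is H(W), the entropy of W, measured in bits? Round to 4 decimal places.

H(W) = −Σ p·log₂ p.
  −(0.797)·log₂(0.797) = 0.26090
  −(0.170)·log₂(0.170) = 0.43459
  −(0.033)·log₂(0.033) = 0.16241
Sum: 0.26090 + 0.43459 + 0.16241 = 0.8579 bits.

0.8579 bits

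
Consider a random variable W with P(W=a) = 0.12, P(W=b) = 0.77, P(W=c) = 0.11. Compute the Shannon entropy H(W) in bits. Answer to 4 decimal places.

H(W) = −Σ p·log₂ p.
  −(0.12)·log₂(0.12) = 0.36707
  −(0.77)·log₂(0.77) = 0.29034
  −(0.11)·log₂(0.11) = 0.35029
Sum: 0.36707 + 0.29034 + 0.35029 = 1.0077 bits.

1.0077 bits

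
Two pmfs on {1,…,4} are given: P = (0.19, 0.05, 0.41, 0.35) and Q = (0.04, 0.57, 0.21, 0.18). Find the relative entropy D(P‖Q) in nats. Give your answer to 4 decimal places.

D(P‖Q) = Σ p·ln(p/q).
  0.19·ln(0.19/0.04) = 0.29605
  0.05·ln(0.05/0.57) = -0.12168
  0.41·ln(0.41/0.21) = 0.27431
  0.35·ln(0.35/0.18) = 0.23274
D(P‖Q) = 0.6814 nats.

0.6814 nats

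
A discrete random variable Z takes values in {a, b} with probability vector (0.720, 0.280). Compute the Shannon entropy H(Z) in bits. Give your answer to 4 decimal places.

H(Z) = −Σ p·log₂ p.
  −(0.720)·log₂(0.720) = 0.34123
  −(0.280)·log₂(0.280) = 0.51422
Sum: 0.34123 + 0.51422 = 0.8555 bits.

0.8555 bits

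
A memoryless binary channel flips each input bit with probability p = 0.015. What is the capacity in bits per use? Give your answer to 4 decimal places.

0.8876 bits

Binary symmetric channel: C = 1 − h₂(ε) where h₂ is the binary entropy function.
h₂(0.015) = −0.015·log₂0.015 − 0.985·log₂0.985 = 0.1124.
C = 1 − 0.1124 = 0.8876 bits per channel use.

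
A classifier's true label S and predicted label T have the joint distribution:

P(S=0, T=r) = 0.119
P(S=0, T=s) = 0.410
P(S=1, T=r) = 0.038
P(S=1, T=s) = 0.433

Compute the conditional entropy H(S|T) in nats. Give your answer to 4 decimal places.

0.6709 nats

Chain rule: H(S|T) = H(S,T) − H(T).
Marginals: p(S) = (0.5290, 0.4710), p(T) = (0.1570, 0.8430).
H(S,T) = 1.1056 nats; H(T) = 0.4347 nats.
H(S|T) = 1.1056 − 0.4347 = 0.6709 nats.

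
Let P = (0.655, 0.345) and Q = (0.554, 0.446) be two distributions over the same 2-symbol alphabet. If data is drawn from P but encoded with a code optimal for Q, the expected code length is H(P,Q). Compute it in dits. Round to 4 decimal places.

H(P,Q) = −Σ p·log₁₀ q.
  −0.655·log₁₀(0.554) = 0.16800
  −0.345·log₁₀(0.446) = 0.12098
H(P,Q) = 0.2890 dits.

0.2890 dits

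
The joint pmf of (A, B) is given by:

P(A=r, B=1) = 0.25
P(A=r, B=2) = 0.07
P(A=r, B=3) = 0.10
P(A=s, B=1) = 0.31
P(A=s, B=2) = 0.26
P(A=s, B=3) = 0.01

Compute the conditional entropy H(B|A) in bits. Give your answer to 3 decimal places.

1.215 bits

Marginals: p(A) = (0.4200, 0.5800), p(B) = (0.5600, 0.3300, 0.1100).
H(B|A) = Σ p(A) · H(B|A=·).
  A=r: p=0.4200, H(B|A=r) = 1.3693
  A=s: p=0.5800, H(B|A=s) = 1.1030
Weighted sum = 1.215 bits.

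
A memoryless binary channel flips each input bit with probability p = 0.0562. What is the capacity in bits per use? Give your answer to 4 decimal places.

0.6878 bits

Binary symmetric channel: C = 1 − h₂(ε) where h₂ is the binary entropy function.
h₂(0.0562) = −0.0562·log₂0.0562 − 0.9438·log₂0.9438 = 0.3122.
C = 1 − 0.3122 = 0.6878 bits per channel use.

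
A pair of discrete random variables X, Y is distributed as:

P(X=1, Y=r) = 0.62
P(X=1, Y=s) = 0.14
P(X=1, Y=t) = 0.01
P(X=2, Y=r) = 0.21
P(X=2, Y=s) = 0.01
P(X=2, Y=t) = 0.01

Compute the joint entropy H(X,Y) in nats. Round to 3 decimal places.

H(X,Y) = −Σ p(x,y)·ln p(x,y) over all 6 cells.
  cell (1,r): −0.62·ln0.62 = 0.2964
  cell (1,s): −0.14·ln0.14 = 0.2753
  cell (1,t): −0.01·ln0.01 = 0.0461
  cell (2,r): −0.21·ln0.21 = 0.3277
  cell (2,s): −0.01·ln0.01 = 0.0461
  cell (2,t): −0.01·ln0.01 = 0.0461
Sum = 1.038 nats.

1.038 nats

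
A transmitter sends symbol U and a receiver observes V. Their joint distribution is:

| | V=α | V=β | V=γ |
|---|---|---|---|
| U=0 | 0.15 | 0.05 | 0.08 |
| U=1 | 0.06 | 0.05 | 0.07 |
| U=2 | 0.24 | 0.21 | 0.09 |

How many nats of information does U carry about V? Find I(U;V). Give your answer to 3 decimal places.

Marginals: p(U) = (0.2800, 0.1800, 0.5400), p(V) = (0.4500, 0.3100, 0.2400).
I(U;V) = Σ p(x,y)·ln[p(x,y)/(p(x)p(y))].
  (0,α): 0.15·ln(1.1905) = 0.0262
  (0,β): 0.05·ln(0.5760) = -0.0276
  (0,γ): 0.08·ln(1.1905) = 0.0139
  (1,α): 0.06·ln(0.7407) = -0.0180
  (1,β): 0.05·ln(0.8961) = -0.0055
  (1,γ): 0.07·ln(1.6204) = 0.0338
  (2,α): 0.24·ln(0.9877) = -0.0030
  (2,β): 0.21·ln(1.2545) = 0.0476
  (2,γ): 0.09·ln(0.6944) = -0.0328
Sum = 0.035 nats.

0.035 nats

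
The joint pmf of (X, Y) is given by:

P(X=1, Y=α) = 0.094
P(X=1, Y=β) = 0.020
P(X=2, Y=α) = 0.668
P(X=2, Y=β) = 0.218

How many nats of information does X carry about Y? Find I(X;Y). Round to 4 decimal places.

0.0015 nats

Marginals: p(X) = (0.1140, 0.8860), p(Y) = (0.7620, 0.2380).
I(X;Y) = H(X) + H(Y) − H(X,Y).
H(X) = 0.3548, H(Y) = 0.5488, H(X,Y) = 0.9021.
I(X;Y) = 0.3548 + 0.5488 − 0.9021 = 0.0015 nats.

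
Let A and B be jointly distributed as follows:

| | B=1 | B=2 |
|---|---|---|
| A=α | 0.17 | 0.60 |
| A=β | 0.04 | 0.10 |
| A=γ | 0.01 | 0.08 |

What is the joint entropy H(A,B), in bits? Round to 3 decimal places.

H(A,B) = −Σ p(x,y)·log₂ p(x,y) over all 6 cells.
  cell (α,1): −0.17·log₂0.17 = 0.4346
  cell (α,2): −0.60·log₂0.60 = 0.4422
  cell (β,1): −0.04·log₂0.04 = 0.1858
  cell (β,2): −0.10·log₂0.10 = 0.3322
  cell (γ,1): −0.01·log₂0.01 = 0.0664
  cell (γ,2): −0.08·log₂0.08 = 0.2915
Sum = 1.753 bits.

1.753 bits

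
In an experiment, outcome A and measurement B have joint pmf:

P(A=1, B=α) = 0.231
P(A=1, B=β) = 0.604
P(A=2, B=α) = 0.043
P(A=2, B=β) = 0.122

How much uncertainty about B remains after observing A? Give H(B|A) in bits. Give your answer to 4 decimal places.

Marginals: p(A) = (0.8350, 0.1650), p(B) = (0.2740, 0.7260).
H(B|A) = Σ p(A) · H(B|A=·).
  A=1: p=0.8350, H(B|A=1) = 0.8508
  A=2: p=0.1650, H(B|A=2) = 0.8277
Weighted sum = 0.8470 bits.

0.8470 bits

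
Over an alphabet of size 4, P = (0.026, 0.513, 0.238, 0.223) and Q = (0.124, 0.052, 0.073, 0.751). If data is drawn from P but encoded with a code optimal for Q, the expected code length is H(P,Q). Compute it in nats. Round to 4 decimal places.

H(P,Q) = −Σ p·ln q.
  −0.026·ln(0.124) = 0.05427
  −0.513·ln(0.052) = 1.51669
  −0.238·ln(0.073) = 0.62292
  −0.223·ln(0.751) = 0.06386
H(P,Q) = 2.2577 nats.

2.2577 nats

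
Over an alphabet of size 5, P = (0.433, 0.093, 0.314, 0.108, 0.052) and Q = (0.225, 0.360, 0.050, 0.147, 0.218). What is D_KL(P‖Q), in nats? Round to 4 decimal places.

D(P‖Q) = Σ p·ln(p/q).
  0.433·ln(0.433/0.225) = 0.28346
  0.093·ln(0.093/0.360) = -0.12588
  0.314·ln(0.314/0.050) = 0.57693
  0.108·ln(0.108/0.147) = -0.03330
  0.052·ln(0.052/0.218) = -0.07453
D(P‖Q) = 0.6267 nats.

0.6267 nats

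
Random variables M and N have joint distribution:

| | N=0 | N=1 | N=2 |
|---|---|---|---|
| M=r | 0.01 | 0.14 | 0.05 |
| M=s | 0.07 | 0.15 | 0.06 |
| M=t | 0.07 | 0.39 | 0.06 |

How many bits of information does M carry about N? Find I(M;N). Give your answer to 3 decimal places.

0.048 bits

Marginals: p(M) = (0.2000, 0.2800, 0.5200), p(N) = (0.1500, 0.6800, 0.1700).
I(M;N) = H(M) + H(N) − H(M,N).
H(M) = 1.4692, H(N) = 1.2235, H(M,N) = 2.6442.
I(M;N) = 1.4692 + 1.2235 − 2.6442 = 0.048 bits.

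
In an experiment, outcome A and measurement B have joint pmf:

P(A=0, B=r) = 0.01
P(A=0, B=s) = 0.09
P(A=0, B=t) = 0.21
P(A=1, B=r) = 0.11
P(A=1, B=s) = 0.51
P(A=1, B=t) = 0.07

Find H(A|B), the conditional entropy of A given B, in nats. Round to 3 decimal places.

Marginals: p(A) = (0.3100, 0.6900), p(B) = (0.1200, 0.6000, 0.2800).
H(A|B) = Σ p(B) · H(A|B=·).
  B=r: p=0.1200, H(A|B=r) = 0.2868
  B=s: p=0.6000, H(A|B=s) = 0.4227
  B=t: p=0.2800, H(A|B=t) = 0.5623
Weighted sum = 0.445 nats.

0.445 nats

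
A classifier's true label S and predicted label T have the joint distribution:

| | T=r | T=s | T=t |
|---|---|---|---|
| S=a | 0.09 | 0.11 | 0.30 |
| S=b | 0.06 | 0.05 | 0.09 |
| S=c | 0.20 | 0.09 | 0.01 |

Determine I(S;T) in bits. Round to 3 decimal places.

0.245 bits

Marginals: p(S) = (0.5000, 0.2000, 0.3000), p(T) = (0.3500, 0.2500, 0.4000).
I(S;T) = Σ p(x,y)·log₂[p(x,y)/(p(x)p(y))].
  (a,r): 0.09·log₂(0.5143) = -0.0863
  (a,s): 0.11·log₂(0.8800) = -0.0203
  (a,t): 0.30·log₂(1.5000) = 0.1755
  (b,r): 0.06·log₂(0.8571) = -0.0133
  (b,s): 0.05·log₂(1.0000) = 0.0000
  (b,t): 0.09·log₂(1.1250) = 0.0153
  (c,r): 0.20·log₂(1.9048) = 0.1859
  (c,s): 0.09·log₂(1.2000) = 0.0237
  (c,t): 0.01·log₂(0.0833) = -0.0358
Sum = 0.245 bits.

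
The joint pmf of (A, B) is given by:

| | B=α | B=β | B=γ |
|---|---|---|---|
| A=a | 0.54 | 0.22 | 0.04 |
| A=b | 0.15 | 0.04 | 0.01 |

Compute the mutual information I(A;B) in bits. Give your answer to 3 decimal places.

0.004 bits

Marginals: p(A) = (0.8000, 0.2000), p(B) = (0.6900, 0.2600, 0.0500).
I(A;B) = Σ p(x,y)·log₂[p(x,y)/(p(x)p(y))].
  (a,α): 0.54·log₂(0.9783) = -0.0171
  (a,β): 0.22·log₂(1.0577) = 0.0178
  (a,γ): 0.04·log₂(1.0000) = 0.0000
  (b,α): 0.15·log₂(1.0870) = 0.0180
  (b,β): 0.04·log₂(0.7692) = -0.0151
  (b,γ): 0.01·log₂(1.0000) = 0.0000
Sum = 0.004 bits.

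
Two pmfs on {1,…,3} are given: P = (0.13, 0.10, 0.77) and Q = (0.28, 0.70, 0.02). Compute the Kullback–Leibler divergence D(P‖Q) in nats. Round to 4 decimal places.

2.5167 nats

D(P‖Q) = Σ p·ln(p/q).
  0.13·ln(0.13/0.28) = -0.09974
  0.10·ln(0.10/0.70) = -0.19459
  0.77·ln(0.77/0.02) = 2.81101
D(P‖Q) = 2.5167 nats.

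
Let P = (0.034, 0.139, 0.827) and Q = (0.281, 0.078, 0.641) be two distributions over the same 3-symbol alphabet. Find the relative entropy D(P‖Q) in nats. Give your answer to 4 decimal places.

D(P‖Q) = Σ p·ln(p/q).
  0.034·ln(0.034/0.281) = -0.07181
  0.139·ln(0.139/0.078) = 0.08031
  0.827·ln(0.827/0.641) = 0.21070
D(P‖Q) = 0.2192 nats.

0.2192 nats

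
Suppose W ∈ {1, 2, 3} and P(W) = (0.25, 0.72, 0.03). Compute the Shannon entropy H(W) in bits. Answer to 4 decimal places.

H(W) = −Σ p·log₂ p.
  −(0.25)·log₂(0.25) = 0.50000
  −(0.72)·log₂(0.72) = 0.34123
  −(0.03)·log₂(0.03) = 0.15177
Sum: 0.50000 + 0.34123 + 0.15177 = 0.9930 bits.

0.9930 bits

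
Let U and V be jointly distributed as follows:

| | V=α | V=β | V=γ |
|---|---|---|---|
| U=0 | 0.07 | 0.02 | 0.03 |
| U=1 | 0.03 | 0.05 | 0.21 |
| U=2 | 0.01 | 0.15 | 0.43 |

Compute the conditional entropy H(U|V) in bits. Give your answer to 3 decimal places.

1.156 bits

Chain rule: H(U|V) = H(U,V) − H(V).
Marginals: p(U) = (0.1200, 0.2900, 0.5900), p(V) = (0.1100, 0.2200, 0.6700).
H(U,V) = 2.3744 bits; H(V) = 1.2180 bits.
H(U|V) = 2.3744 − 1.2180 = 1.156 bits.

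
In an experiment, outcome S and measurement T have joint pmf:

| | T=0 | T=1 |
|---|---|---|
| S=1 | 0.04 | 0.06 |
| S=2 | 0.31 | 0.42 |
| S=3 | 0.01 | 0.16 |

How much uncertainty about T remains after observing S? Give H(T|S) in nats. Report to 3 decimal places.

0.603 nats

Marginals: p(S) = (0.1000, 0.7300, 0.1700), p(T) = (0.3600, 0.6400).
H(T|S) = Σ p(S) · H(T|S=·).
  S=1: p=0.1000, H(T|S=1) = 0.6730
  S=2: p=0.7300, H(T|S=2) = 0.6818
  S=3: p=0.1700, H(T|S=3) = 0.2237
Weighted sum = 0.603 nats.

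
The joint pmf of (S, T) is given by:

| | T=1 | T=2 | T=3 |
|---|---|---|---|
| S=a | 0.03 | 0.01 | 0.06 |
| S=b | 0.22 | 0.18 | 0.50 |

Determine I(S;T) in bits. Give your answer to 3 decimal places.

Marginals: p(S) = (0.1000, 0.9000), p(T) = (0.2500, 0.1900, 0.5600).
I(S;T) = Σ p(x,y)·log₂[p(x,y)/(p(x)p(y))].
  (a,1): 0.03·log₂(1.2000) = 0.0079
  (a,2): 0.01·log₂(0.5263) = -0.0093
  (a,3): 0.06·log₂(1.0714) = 0.0060
  (b,1): 0.22·log₂(0.9778) = -0.0071
  (b,2): 0.18·log₂(1.0526) = 0.0133
  (b,3): 0.50·log₂(0.9921) = -0.0057
Sum = 0.005 bits.

0.005 bits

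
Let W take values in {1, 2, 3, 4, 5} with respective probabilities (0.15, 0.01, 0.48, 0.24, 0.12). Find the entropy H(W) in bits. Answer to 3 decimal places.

1.846 bits

H(W) = −Σ p·log₂ p.
  −(0.15)·log₂(0.15) = 0.4105
  −(0.01)·log₂(0.01) = 0.0664
  −(0.48)·log₂(0.48) = 0.5083
  −(0.24)·log₂(0.24) = 0.4941
  −(0.12)·log₂(0.12) = 0.3671
Sum: 0.4105 + 0.0664 + 0.5083 + 0.4941 + 0.3671 = 1.846 bits.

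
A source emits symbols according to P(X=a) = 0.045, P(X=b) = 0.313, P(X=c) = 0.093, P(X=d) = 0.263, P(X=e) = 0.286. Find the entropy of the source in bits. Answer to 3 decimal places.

H(X) = −Σ p·log₂ p.
  −(0.045)·log₂(0.045) = 0.2013
  −(0.313)·log₂(0.313) = 0.5245
  −(0.093)·log₂(0.093) = 0.3187
  −(0.263)·log₂(0.263) = 0.5068
  −(0.286)·log₂(0.286) = 0.5165
Sum: 0.2013 + 0.5245 + 0.3187 + 0.5068 + 0.5165 = 2.068 bits.

2.068 bits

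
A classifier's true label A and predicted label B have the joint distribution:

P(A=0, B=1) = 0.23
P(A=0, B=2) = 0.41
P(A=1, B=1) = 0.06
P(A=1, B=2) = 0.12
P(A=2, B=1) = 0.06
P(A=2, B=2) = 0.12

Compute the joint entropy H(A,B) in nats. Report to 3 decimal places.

1.550 nats

H(A,B) = −Σ p(x,y)·ln p(x,y) over all 6 cells.
  cell (0,1): −0.23·ln0.23 = 0.3380
  cell (0,2): −0.41·ln0.41 = 0.3656
  cell (1,1): −0.06·ln0.06 = 0.1688
  cell (1,2): −0.12·ln0.12 = 0.2544
  cell (2,1): −0.06·ln0.06 = 0.1688
  cell (2,2): −0.12·ln0.12 = 0.2544
Sum = 1.550 nats.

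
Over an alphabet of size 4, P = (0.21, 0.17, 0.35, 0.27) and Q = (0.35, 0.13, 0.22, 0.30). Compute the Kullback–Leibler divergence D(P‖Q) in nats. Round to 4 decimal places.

0.0724 nats

D(P‖Q) = Σ p·ln(p/q).
  0.21·ln(0.21/0.35) = -0.10727
  0.17·ln(0.17/0.13) = 0.04560
  0.35·ln(0.35/0.22) = 0.16251
  0.27·ln(0.27/0.30) = -0.02845
D(P‖Q) = 0.0724 nats.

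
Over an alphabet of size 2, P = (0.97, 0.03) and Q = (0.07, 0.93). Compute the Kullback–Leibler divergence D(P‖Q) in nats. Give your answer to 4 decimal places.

2.4469 nats

D(P‖Q) = Σ p·ln(p/q).
  0.97·ln(0.97/0.07) = 2.54994
  0.03·ln(0.03/0.93) = -0.10302
D(P‖Q) = 2.4469 nats.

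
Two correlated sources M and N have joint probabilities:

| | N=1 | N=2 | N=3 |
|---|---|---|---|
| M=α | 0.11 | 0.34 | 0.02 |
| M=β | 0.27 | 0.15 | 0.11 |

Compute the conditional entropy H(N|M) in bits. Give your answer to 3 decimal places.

1.266 bits

Chain rule: H(N|M) = H(M,N) − H(M).
Marginals: p(M) = (0.4700, 0.5300), p(N) = (0.3800, 0.4900, 0.1300).
H(M,N) = 2.2632 bits; H(M) = 0.9974 bits.
H(N|M) = 2.2632 − 0.9974 = 1.266 bits.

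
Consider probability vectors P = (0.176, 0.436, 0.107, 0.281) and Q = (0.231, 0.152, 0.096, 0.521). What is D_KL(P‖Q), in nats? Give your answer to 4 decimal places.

0.2497 nats

D(P‖Q) = Σ p·ln(p/q).
  0.176·ln(0.176/0.231) = -0.04786
  0.436·ln(0.436/0.152) = 0.45944
  0.107·ln(0.107/0.096) = 0.01161
  0.281·ln(0.281/0.521) = -0.17349
D(P‖Q) = 0.2497 nats.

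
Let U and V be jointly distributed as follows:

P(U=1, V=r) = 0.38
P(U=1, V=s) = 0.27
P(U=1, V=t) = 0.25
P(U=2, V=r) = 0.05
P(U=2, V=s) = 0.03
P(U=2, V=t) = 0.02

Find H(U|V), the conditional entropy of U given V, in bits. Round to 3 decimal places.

Marginals: p(U) = (0.9000, 0.1000), p(V) = (0.4300, 0.3000, 0.2700).
H(U|V) = Σ p(V) · H(U|V=·).
  V=r: p=0.4300, H(U|V=r) = 0.5186
  V=s: p=0.3000, H(U|V=s) = 0.4690
  V=t: p=0.2700, H(U|V=t) = 0.3809
Weighted sum = 0.467 bits.

0.467 bits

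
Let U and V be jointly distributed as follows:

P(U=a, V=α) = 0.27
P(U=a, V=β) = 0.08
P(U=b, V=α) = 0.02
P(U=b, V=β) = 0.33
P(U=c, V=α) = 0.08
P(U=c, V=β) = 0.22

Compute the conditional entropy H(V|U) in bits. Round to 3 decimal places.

0.633 bits

Chain rule: H(V|U) = H(U,V) − H(U).
Marginals: p(U) = (0.3500, 0.3500, 0.3000), p(V) = (0.3700, 0.6300).
H(U,V) = 2.2143 bits; H(U) = 1.5813 bits.
H(V|U) = 2.2143 − 1.5813 = 0.633 bits.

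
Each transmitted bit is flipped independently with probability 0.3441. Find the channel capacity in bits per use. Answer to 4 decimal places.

Binary symmetric channel: C = 1 − h₂(ε) where h₂ is the binary entropy function.
h₂(0.3441) = −0.3441·log₂0.3441 − 0.6559·log₂0.6559 = 0.9287.
C = 1 − 0.9287 = 0.0713 bits per channel use.

0.0713 bits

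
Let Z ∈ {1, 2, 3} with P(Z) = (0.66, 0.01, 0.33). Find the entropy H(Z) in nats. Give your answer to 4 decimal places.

H(Z) = −Σ p·ln p.
  −(0.66)·ln(0.66) = 0.27424
  −(0.01)·ln(0.01) = 0.04605
  −(0.33)·ln(0.33) = 0.36586
Sum: 0.27424 + 0.04605 + 0.36586 = 0.6862 nats.

0.6862 nats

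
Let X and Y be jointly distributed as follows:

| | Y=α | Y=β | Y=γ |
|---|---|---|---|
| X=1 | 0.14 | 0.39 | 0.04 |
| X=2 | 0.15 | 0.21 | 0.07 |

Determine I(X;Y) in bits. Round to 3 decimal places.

Marginals: p(X) = (0.5700, 0.4300), p(Y) = (0.2900, 0.6000, 0.1100).
I(X;Y) = H(X) + H(Y) − H(X,Y).
H(X) = 0.9858, H(Y) = 1.3104, H(X,Y) = 2.2646.
I(X;Y) = 0.9858 + 1.3104 − 2.2646 = 0.032 bits.

0.032 bits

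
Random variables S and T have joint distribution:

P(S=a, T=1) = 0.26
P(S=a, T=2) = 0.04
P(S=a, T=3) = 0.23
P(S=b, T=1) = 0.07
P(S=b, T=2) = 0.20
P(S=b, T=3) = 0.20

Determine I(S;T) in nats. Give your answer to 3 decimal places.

0.116 nats

Marginals: p(S) = (0.5300, 0.4700), p(T) = (0.3300, 0.2400, 0.4300).
I(S;T) = H(S) + H(T) − H(S,T).
H(S) = 0.6913, H(T) = 1.0713, H(S,T) = 1.6469.
I(S;T) = 0.6913 + 1.0713 − 1.6469 = 0.116 nats.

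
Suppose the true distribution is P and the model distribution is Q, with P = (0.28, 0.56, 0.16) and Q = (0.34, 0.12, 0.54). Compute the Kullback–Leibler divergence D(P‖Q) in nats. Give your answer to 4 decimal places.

0.6137 nats

D(P‖Q) = Σ p·ln(p/q).
  0.28·ln(0.28/0.34) = -0.05436
  0.56·ln(0.56/0.12) = 0.86265
  0.16·ln(0.16/0.54) = -0.19462
D(P‖Q) = 0.6137 nats.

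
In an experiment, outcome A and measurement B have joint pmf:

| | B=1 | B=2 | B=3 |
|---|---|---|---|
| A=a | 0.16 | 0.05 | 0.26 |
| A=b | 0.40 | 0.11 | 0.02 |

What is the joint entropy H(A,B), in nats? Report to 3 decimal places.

1.481 nats

H(A,B) = −Σ p(x,y)·ln p(x,y) over all 6 cells.
  cell (a,1): −0.16·ln0.16 = 0.2932
  cell (a,2): −0.05·ln0.05 = 0.1498
  cell (a,3): −0.26·ln0.26 = 0.3502
  cell (b,1): −0.40·ln0.40 = 0.3665
  cell (b,2): −0.11·ln0.11 = 0.2428
  cell (b,3): −0.02·ln0.02 = 0.0782
Sum = 1.481 nats.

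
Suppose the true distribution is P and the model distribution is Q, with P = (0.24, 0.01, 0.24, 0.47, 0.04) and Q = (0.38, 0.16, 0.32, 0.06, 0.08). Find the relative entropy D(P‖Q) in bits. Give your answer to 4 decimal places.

1.0570 bits

D(P‖Q) = Σ p·log₂(p/q).
  0.24·log₂(0.24/0.38) = -0.15911
  0.01·log₂(0.01/0.16) = -0.04000
  0.24·log₂(0.24/0.32) = -0.09961
  0.47·log₂(0.47/0.06) = 1.39572
  0.04·log₂(0.04/0.08) = -0.04000
D(P‖Q) = 1.0570 bits.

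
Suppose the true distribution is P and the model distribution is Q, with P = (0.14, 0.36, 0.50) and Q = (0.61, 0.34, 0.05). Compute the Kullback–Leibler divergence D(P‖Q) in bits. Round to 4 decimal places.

1.3934 bits

D(P‖Q) = Σ p·log₂(p/q).
  0.14·log₂(0.14/0.61) = -0.29727
  0.36·log₂(0.36/0.34) = 0.02969
  0.50·log₂(0.50/0.05) = 1.66096
D(P‖Q) = 1.3934 bits.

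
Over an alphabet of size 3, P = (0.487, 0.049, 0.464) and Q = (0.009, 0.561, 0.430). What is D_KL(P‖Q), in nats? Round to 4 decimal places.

1.8595 nats

D(P‖Q) = Σ p·ln(p/q).
  0.487·ln(0.487/0.009) = 1.94364
  0.049·ln(0.049/0.561) = -0.11946
  0.464·ln(0.464/0.430) = 0.03531
D(P‖Q) = 1.8595 nats.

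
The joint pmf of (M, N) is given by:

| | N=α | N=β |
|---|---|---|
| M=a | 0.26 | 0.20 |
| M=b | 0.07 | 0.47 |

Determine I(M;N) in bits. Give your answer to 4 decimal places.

0.1601 bits

Marginals: p(M) = (0.4600, 0.5400), p(N) = (0.3300, 0.6700).
I(M;N) = Σ p(x,y)·log₂[p(x,y)/(p(x)p(y))].
  (a,α): 0.26·log₂(1.7128) = 0.20185
  (a,β): 0.20·log₂(0.6489) = -0.12477
  (b,α): 0.07·log₂(0.3928) = -0.09436
  (b,β): 0.47·log₂(1.2991) = 0.17741
Sum = 0.1601 bits.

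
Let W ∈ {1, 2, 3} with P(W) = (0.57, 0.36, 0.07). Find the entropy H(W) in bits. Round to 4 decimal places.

H(W) = −Σ p·log₂ p.
  −(0.57)·log₂(0.57) = 0.46225
  −(0.36)·log₂(0.36) = 0.53062
  −(0.07)·log₂(0.07) = 0.26856
Sum: 0.46225 + 0.53062 + 0.26856 = 1.2614 bits.

1.2614 bits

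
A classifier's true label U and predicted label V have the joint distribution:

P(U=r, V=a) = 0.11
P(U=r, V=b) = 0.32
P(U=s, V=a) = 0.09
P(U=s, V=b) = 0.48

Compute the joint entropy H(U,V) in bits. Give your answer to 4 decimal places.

H(U,V) = −Σ p(x,y)·log₂ p(x,y) over all 4 cells.
  cell (r,a): −0.11·log₂0.11 = 0.35029
  cell (r,b): −0.32·log₂0.32 = 0.52603
  cell (s,a): −0.09·log₂0.09 = 0.31265
  cell (s,b): −0.48·log₂0.48 = 0.50827
Sum = 1.6972 bits.

1.6972 bits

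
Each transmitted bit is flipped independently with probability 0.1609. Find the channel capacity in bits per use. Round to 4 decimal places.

Binary symmetric channel: C = 1 − h₂(ε) where h₂ is the binary entropy function.
h₂(0.1609) = −0.1609·log₂0.1609 − 0.8391·log₂0.8391 = 0.6365.
C = 1 − 0.6365 = 0.3635 bits per channel use.

0.3635 bits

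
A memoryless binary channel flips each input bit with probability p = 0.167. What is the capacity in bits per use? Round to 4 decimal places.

0.3492 bits

Binary symmetric channel: C = 1 − h₂(ε) where h₂ is the binary entropy function.
h₂(0.167) = −0.167·log₂0.167 − 0.833·log₂0.833 = 0.6508.
C = 1 − 0.6508 = 0.3492 bits per channel use.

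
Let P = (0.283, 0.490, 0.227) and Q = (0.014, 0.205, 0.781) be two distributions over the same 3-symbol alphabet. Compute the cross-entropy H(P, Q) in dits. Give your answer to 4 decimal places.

H(P,Q) = −Σ p·log₁₀ q.
  −0.283·log₁₀(0.014) = 0.52465
  −0.490·log₁₀(0.205) = 0.33724
  −0.227·log₁₀(0.781) = 0.02437
H(P,Q) = 0.8863 dits.

0.8863 dits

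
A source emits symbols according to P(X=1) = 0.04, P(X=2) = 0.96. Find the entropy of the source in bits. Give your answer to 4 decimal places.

H(X) = −Σ p·log₂ p.
  −(0.04)·log₂(0.04) = 0.18575
  −(0.96)·log₂(0.96) = 0.05654
Sum: 0.18575 + 0.05654 = 0.2423 bits.

0.2423 bits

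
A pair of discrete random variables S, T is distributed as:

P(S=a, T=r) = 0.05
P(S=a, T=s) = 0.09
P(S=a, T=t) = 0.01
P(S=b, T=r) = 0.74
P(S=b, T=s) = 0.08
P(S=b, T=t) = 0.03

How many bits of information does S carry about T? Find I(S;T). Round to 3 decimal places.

Marginals: p(S) = (0.1500, 0.8500), p(T) = (0.7900, 0.1700, 0.0400).
I(S;T) = Σ p(x,y)·log₂[p(x,y)/(p(x)p(y))].
  (a,r): 0.05·log₂(0.4219) = -0.0622
  (a,s): 0.09·log₂(3.5294) = 0.1637
  (a,t): 0.01·log₂(1.6667) = 0.0074
  (b,r): 0.74·log₂(1.1020) = 0.1037
  (b,s): 0.08·log₂(0.5536) = -0.0682
  (b,t): 0.03·log₂(0.8824) = -0.0054
Sum = 0.139 bits.

0.139 bits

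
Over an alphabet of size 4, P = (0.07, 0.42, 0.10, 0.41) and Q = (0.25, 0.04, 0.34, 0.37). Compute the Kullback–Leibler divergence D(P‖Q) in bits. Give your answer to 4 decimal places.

D(P‖Q) = Σ p·log₂(p/q).
  0.07·log₂(0.07/0.25) = -0.12856
  0.42·log₂(0.42/0.04) = 1.42477
  0.10·log₂(0.10/0.34) = -0.17655
  0.41·log₂(0.41/0.37) = 0.06072
D(P‖Q) = 1.1804 bits.

1.1804 bits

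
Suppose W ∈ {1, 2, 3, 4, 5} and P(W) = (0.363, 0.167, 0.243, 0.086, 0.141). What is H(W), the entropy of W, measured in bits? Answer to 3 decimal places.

2.161 bits

H(W) = −Σ p·log₂ p.
  −(0.363)·log₂(0.363) = 0.5307
  −(0.167)·log₂(0.167) = 0.4312
  −(0.243)·log₂(0.243) = 0.4960
  −(0.086)·log₂(0.086) = 0.3044
  −(0.141)·log₂(0.141) = 0.3985
Sum: 0.5307 + 0.4312 + 0.4960 + 0.3044 + 0.3985 = 2.161 bits.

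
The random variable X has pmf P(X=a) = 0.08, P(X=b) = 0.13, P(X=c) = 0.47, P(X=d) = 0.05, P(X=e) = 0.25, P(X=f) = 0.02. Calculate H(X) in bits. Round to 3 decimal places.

H(X) = −Σ p·log₂ p.
  −(0.08)·log₂(0.08) = 0.2915
  −(0.13)·log₂(0.13) = 0.3826
  −(0.47)·log₂(0.47) = 0.5120
  −(0.05)·log₂(0.05) = 0.2161
  −(0.25)·log₂(0.25) = 0.5000
  −(0.02)·log₂(0.02) = 0.1129
Sum: 0.2915 + 0.3826 + 0.5120 + 0.2161 + 0.5000 + 0.1129 = 2.015 bits.

2.015 bits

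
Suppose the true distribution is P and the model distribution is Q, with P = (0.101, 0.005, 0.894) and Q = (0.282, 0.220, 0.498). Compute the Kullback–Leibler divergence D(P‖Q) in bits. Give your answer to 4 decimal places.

0.5777 bits

D(P‖Q) = Σ p·log₂(p/q).
  0.101·log₂(0.101/0.282) = -0.14962
  0.005·log₂(0.005/0.220) = -0.02730
  0.894·log₂(0.894/0.498) = 0.75465
D(P‖Q) = 0.5777 bits.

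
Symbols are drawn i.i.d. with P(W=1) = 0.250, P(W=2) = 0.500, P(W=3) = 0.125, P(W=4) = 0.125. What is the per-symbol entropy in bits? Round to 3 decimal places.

1.750 bits

H(W) = −Σ p·log₂ p.
  −(0.250)·log₂(0.250) = 0.5000
  −(0.500)·log₂(0.500) = 0.5000
  −(0.125)·log₂(0.125) = 0.3750
  −(0.125)·log₂(0.125) = 0.3750
Sum: 0.5000 + 0.5000 + 0.3750 + 0.3750 = 1.750 bits.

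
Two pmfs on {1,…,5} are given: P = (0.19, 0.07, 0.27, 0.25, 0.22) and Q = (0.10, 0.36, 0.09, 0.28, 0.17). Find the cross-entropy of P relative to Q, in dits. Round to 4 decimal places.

0.8109 dits

H(P,Q) = −Σ p·log₁₀ q.
  −0.19·log₁₀(0.10) = 0.19000
  −0.07·log₁₀(0.36) = 0.03106
  −0.27·log₁₀(0.09) = 0.28235
  −0.25·log₁₀(0.28) = 0.13821
  −0.22·log₁₀(0.17) = 0.16930
H(P,Q) = 0.8109 dits.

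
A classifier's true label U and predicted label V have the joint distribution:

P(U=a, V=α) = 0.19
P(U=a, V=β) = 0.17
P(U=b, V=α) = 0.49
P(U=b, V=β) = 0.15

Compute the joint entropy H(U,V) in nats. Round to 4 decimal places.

H(U,V) = −Σ p(x,y)·ln p(x,y) over all 4 cells.
  cell (a,α): −0.19·ln0.19 = 0.31554
  cell (a,β): −0.17·ln0.17 = 0.30123
  cell (b,α): −0.49·ln0.49 = 0.34954
  cell (b,β): −0.15·ln0.15 = 0.28457
Sum = 1.2509 nats.

1.2509 nats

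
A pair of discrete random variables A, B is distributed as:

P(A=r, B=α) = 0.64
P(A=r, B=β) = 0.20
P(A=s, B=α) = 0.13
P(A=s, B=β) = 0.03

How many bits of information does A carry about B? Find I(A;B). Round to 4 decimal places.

0.0015 bits

Marginals: p(A) = (0.8400, 0.1600), p(B) = (0.7700, 0.2300).
I(A;B) = Σ p(x,y)·log₂[p(x,y)/(p(x)p(y))].
  (r,α): 0.64·log₂(0.9895) = -0.00976
  (r,β): 0.20·log₂(1.0352) = 0.00998
  (s,α): 0.13·log₂(1.0552) = 0.01008
  (s,β): 0.03·log₂(0.8152) = -0.00884
Sum = 0.0015 bits.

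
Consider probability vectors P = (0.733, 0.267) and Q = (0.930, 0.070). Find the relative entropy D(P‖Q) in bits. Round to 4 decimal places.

0.2640 bits

D(P‖Q) = Σ p·log₂(p/q).
  0.733·log₂(0.733/0.930) = -0.25173
  0.267·log₂(0.267/0.070) = 0.51569
D(P‖Q) = 0.2640 bits.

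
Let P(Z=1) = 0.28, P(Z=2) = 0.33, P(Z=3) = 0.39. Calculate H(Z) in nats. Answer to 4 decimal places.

1.0895 nats

H(Z) = −Σ p·ln p.
  −(0.28)·ln(0.28) = 0.35643
  −(0.33)·ln(0.33) = 0.36586
  −(0.39)·ln(0.39) = 0.36723
Sum: 0.35643 + 0.36586 + 0.36723 = 1.0895 nats.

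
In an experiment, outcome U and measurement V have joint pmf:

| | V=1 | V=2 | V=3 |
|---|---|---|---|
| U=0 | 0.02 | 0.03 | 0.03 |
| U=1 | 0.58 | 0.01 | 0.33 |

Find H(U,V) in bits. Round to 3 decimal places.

1.466 bits

H(U,V) = −Σ p(x,y)·log₂ p(x,y) over all 6 cells.
  cell (0,1): −0.02·log₂0.02 = 0.1129
  cell (0,2): −0.03·log₂0.03 = 0.1518
  cell (0,3): −0.03·log₂0.03 = 0.1518
  cell (1,1): −0.58·log₂0.58 = 0.4558
  cell (1,2): −0.01·log₂0.01 = 0.0664
  cell (1,3): −0.33·log₂0.33 = 0.5278
Sum = 1.466 bits.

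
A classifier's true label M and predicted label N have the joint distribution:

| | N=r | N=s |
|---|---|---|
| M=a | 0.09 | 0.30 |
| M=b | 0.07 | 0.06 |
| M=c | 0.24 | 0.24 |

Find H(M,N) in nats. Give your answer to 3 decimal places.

H(M,N) = −Σ p(x,y)·ln p(x,y) over all 6 cells.
  cell (a,r): −0.09·ln0.09 = 0.2167
  cell (a,s): −0.30·ln0.30 = 0.3612
  cell (b,r): −0.07·ln0.07 = 0.1861
  cell (b,s): −0.06·ln0.06 = 0.1688
  cell (c,r): −0.24·ln0.24 = 0.3425
  cell (c,s): −0.24·ln0.24 = 0.3425
Sum = 1.618 nats.

1.618 nats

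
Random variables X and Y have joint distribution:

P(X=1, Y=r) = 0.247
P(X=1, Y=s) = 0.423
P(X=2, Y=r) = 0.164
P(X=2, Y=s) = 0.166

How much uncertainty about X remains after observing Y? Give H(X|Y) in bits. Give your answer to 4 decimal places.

Chain rule: H(X|Y) = H(X,Y) − H(Y).
Marginals: p(X) = (0.6700, 0.3300), p(Y) = (0.4110, 0.5890).
H(X,Y) = 1.8812 bits; H(Y) = 0.9770 bits.
H(X|Y) = 1.8812 − 0.9770 = 0.9042 bits.

0.9042 bits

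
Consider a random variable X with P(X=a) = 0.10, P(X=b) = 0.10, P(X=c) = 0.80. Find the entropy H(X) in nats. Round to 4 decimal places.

H(X) = −Σ p·ln p.
  −(0.10)·ln(0.10) = 0.23026
  −(0.10)·ln(0.10) = 0.23026
  −(0.80)·ln(0.80) = 0.17851
Sum: 0.23026 + 0.23026 + 0.17851 = 0.6390 nats.

0.6390 nats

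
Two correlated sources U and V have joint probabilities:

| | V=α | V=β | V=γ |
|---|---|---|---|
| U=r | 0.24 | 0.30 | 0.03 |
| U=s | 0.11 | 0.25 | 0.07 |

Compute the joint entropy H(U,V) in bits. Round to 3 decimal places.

H(U,V) = −Σ p(x,y)·log₂ p(x,y) over all 6 cells.
  cell (r,α): −0.24·log₂0.24 = 0.4941
  cell (r,β): −0.30·log₂0.30 = 0.5211
  cell (r,γ): −0.03·log₂0.03 = 0.1518
  cell (s,α): −0.11·log₂0.11 = 0.3503
  cell (s,β): −0.25·log₂0.25 = 0.5000
  cell (s,γ): −0.07·log₂0.07 = 0.2686
Sum = 2.286 bits.

2.286 bits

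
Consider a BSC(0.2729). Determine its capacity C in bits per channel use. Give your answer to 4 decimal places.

0.1544 bits

Binary symmetric channel: C = 1 − h₂(ε) where h₂ is the binary entropy function.
h₂(0.2729) = −0.2729·log₂0.2729 − 0.7271·log₂0.7271 = 0.8456.
C = 1 − 0.8456 = 0.1544 bits per channel use.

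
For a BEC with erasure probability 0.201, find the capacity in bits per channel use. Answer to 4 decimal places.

Binary erasure channel: capacity C = 1 − ε.
C = 1 − 0.201 = 0.7990 bits per channel use.

0.7990 bits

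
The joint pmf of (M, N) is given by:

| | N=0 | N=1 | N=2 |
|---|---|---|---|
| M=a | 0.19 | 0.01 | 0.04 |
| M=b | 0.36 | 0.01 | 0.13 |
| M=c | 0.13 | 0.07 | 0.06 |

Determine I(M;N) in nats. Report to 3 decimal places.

0.067 nats

Marginals: p(M) = (0.2400, 0.5000, 0.2600), p(N) = (0.6800, 0.0900, 0.2300).
I(M;N) = Σ p(x,y)·ln[p(x,y)/(p(x)p(y))].
  (a,0): 0.19·ln(1.1642) = 0.0289
  (a,1): 0.01·ln(0.4630) = -0.0077
  (a,2): 0.04·ln(0.7246) = -0.0129
  (b,0): 0.36·ln(1.0588) = 0.0206
  (b,1): 0.01·ln(0.2222) = -0.0150
  (b,2): 0.13·ln(1.1304) = 0.0159
  (c,0): 0.13·ln(0.7353) = -0.0400
  (c,1): 0.07·ln(2.9915) = 0.0767
  (c,2): 0.06·ln(1.0033) = 0.0002
Sum = 0.067 nats.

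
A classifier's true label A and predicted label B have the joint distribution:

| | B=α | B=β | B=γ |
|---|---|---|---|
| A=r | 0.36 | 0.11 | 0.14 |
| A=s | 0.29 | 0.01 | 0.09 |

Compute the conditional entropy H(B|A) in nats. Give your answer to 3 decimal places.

Chain rule: H(B|A) = H(A,B) − H(A).
Marginals: p(A) = (0.6100, 0.3900), p(B) = (0.6500, 0.1200, 0.2300).
H(A,B) = 1.5076 nats; H(A) = 0.6687 nats.
H(B|A) = 1.5076 − 0.6687 = 0.839 nats.

0.839 nats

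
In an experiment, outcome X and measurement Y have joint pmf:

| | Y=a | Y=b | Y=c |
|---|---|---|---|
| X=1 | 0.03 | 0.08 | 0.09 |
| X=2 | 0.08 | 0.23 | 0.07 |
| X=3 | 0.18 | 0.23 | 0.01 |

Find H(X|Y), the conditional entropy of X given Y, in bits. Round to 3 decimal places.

Chain rule: H(X|Y) = H(X,Y) − H(Y).
Marginals: p(X) = (0.2000, 0.3800, 0.4200), p(Y) = (0.2900, 0.5400, 0.1700).
H(X,Y) = 2.8031 bits; H(Y) = 1.4325 bits.
H(X|Y) = 2.8031 − 1.4325 = 1.371 bits.

1.371 bits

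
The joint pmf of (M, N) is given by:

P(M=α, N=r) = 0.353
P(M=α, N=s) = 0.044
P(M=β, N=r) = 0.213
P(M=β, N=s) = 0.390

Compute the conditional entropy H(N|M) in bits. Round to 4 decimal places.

0.7644 bits

Chain rule: H(N|M) = H(M,N) − H(M).
Marginals: p(M) = (0.3970, 0.6030), p(N) = (0.5660, 0.4340).
H(M,N) = 1.7336 bits; H(M) = 0.9692 bits.
H(N|M) = 1.7336 − 0.9692 = 0.7644 bits.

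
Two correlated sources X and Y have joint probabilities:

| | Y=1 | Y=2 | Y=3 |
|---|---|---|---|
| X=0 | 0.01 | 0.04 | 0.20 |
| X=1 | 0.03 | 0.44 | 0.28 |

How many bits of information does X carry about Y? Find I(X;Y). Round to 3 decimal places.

0.110 bits

Marginals: p(X) = (0.2500, 0.7500), p(Y) = (0.0400, 0.4800, 0.4800).
I(X;Y) = Σ p(x,y)·log₂[p(x,y)/(p(x)p(y))].
  (0,1): 0.01·log₂(1.0000) = 0.0000
  (0,2): 0.04·log₂(0.3333) = -0.0634
  (0,3): 0.20·log₂(1.6667) = 0.1474
  (1,1): 0.03·log₂(1.0000) = 0.0000
  (1,2): 0.44·log₂(1.2222) = 0.1274
  (1,3): 0.28·log₂(0.7778) = -0.1015
Sum = 0.110 bits.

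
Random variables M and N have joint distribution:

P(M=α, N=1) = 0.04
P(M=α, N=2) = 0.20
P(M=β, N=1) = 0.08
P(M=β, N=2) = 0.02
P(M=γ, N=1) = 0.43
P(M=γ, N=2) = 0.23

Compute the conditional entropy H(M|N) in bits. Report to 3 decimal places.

Chain rule: H(M|N) = H(M,N) − H(N).
Marginals: p(M) = (0.2400, 0.1000, 0.6600), p(N) = (0.5500, 0.4500).
H(M,N) = 2.0658 bits; H(N) = 0.9928 bits.
H(M|N) = 2.0658 − 0.9928 = 1.073 bits.

1.073 bits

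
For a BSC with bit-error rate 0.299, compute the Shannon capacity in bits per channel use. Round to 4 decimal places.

0.1199 bits

Binary symmetric channel: C = 1 − h₂(ε) where h₂ is the binary entropy function.
h₂(0.299) = −0.299·log₂0.299 − 0.701·log₂0.701 = 0.8801.
C = 1 − 0.8801 = 0.1199 bits per channel use.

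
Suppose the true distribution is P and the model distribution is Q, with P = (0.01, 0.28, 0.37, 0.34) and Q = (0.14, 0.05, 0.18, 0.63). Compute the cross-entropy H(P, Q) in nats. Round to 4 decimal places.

H(P,Q) = −Σ p·ln q.
  −0.01·ln(0.14) = 0.01966
  −0.28·ln(0.05) = 0.83881
  −0.37·ln(0.18) = 0.63448
  −0.34·ln(0.63) = 0.15709
H(P,Q) = 1.6500 nats.

1.6500 nats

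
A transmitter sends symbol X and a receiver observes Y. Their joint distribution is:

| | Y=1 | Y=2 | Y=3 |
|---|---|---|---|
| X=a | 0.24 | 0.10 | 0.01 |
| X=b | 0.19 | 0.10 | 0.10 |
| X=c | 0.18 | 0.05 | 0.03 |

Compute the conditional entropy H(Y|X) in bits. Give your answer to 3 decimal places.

Chain rule: H(Y|X) = H(X,Y) − H(X).
Marginals: p(X) = (0.3500, 0.3900, 0.2600), p(Y) = (0.6100, 0.2500, 0.1400).
H(X,Y) = 2.8255 bits; H(X) = 1.5652 bits.
H(Y|X) = 2.8255 − 1.5652 = 1.260 bits.

1.260 bits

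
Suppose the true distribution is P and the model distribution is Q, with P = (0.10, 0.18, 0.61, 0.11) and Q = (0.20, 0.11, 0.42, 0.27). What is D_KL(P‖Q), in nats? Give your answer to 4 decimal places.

D(P‖Q) = Σ p·ln(p/q).
  0.10·ln(0.10/0.20) = -0.06931
  0.18·ln(0.18/0.11) = 0.08865
  0.61·ln(0.61/0.42) = 0.22765
  0.11·ln(0.11/0.27) = -0.09877
D(P‖Q) = 0.1482 nats.

0.1482 nats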